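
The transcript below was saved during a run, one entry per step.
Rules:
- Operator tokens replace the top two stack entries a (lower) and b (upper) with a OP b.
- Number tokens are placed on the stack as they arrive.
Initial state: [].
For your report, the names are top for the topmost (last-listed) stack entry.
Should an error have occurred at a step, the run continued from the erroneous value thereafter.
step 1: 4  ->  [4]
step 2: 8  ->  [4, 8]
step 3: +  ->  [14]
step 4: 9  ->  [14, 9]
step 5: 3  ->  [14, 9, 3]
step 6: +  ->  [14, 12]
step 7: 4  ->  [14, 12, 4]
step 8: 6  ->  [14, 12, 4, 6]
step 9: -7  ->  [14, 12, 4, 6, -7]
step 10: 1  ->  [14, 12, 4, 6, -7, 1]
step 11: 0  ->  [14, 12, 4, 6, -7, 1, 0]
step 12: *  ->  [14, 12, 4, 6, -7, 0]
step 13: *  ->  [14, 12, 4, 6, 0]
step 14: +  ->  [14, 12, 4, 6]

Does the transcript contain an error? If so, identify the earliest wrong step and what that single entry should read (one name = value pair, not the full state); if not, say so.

step 3, top = 12

1. push 4: top = 4 (verified)
2. push 8: top = 8 (consistent with the transcript)
3. 4 + 8 = 12 (the transcript has a different value)
So the first discrepancy is step 3, where the right value is top = 12.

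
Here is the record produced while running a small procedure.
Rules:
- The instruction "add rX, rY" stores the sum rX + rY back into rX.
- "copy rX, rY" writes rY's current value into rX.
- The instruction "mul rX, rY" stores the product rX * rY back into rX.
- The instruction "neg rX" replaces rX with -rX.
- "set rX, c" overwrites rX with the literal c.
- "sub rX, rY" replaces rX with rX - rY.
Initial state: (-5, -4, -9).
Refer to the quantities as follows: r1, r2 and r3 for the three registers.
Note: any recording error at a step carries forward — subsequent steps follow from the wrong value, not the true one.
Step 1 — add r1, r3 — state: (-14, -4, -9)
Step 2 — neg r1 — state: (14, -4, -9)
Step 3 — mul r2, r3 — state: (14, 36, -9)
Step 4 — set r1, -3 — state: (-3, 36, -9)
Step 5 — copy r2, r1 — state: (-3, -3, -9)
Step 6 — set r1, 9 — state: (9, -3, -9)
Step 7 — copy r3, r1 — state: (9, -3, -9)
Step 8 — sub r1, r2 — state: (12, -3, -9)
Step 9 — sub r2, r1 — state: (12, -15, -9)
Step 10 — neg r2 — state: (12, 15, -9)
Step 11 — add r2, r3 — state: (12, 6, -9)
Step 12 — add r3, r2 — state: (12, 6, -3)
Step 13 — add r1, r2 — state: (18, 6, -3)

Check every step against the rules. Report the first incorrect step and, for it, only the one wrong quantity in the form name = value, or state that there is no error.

Step 1: r1 = -5 + -9 = -14 — consistent with the record.
Step 2: r1 = -(-14) = 14 — same as recorded.
Step 3: r2 = -4 * -9 = 36 — no discrepancy.
Step 4: r1 = -3 — exactly as logged.
Step 5: r2 = -3 — no discrepancy.
Step 6: r1 = 9 — confirmed correct.
Step 7: r3 = 9 — the record has a different value.
First deviation found at step 7; the corrected entry is r3 = 9.

step 7, r3 = 9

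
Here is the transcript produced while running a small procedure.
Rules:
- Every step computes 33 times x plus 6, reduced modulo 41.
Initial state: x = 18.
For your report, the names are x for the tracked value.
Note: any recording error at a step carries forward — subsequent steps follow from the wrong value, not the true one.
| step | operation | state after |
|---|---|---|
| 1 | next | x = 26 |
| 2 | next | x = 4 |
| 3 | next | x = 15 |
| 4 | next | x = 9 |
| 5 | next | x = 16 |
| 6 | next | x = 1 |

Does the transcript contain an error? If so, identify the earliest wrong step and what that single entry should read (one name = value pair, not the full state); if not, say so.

step 2, x = 3

Recomputing the run from the initial state:
step 1: x = 26
step 2: x = 3
step 3: x = 23
step 4: x = 27
step 5: x = 36
step 6: x = 5
The first disagreement with the transcript is at step 2, where the value should be x = 3.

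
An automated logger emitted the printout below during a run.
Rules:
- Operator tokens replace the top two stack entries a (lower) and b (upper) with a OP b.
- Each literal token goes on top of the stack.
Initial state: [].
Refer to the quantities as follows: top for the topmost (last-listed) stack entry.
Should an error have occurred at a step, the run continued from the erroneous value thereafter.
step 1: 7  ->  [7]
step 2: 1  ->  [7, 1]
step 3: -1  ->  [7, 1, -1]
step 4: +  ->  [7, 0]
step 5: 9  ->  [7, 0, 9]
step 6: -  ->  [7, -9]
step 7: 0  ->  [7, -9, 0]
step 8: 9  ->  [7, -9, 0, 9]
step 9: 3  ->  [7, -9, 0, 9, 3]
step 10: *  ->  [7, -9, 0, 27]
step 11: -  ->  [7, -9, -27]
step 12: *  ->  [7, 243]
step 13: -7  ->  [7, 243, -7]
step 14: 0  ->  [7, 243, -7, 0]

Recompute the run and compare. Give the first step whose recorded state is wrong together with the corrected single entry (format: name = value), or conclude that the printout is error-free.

Step 1: push 7: top = 7 — consistent with the printout.
Step 2: push 1: top = 1 — confirmed correct.
Step 3: push -1: top = -1 — checks out.
Step 4: 1 + -1 = 0 — same as recorded.
Step 5: push 9: top = 9 — checks out.
Step 6: 0 - 9 = -9 — in agreement.
Step 7: push 0: top = 0 — verified.
Step 8: push 9: top = 9 — consistent with the printout.
Step 9: push 3: top = 3 — no discrepancy.
Step 10: 9 * 3 = 27 — verified.
Step 11: 0 - 27 = -27 — verified.
Step 12: -9 * -27 = 243 — matches.
Step 13: push -7: top = -7 — exactly as logged.
Step 14: push 0: top = 0 — consistent with the printout.
No step deviates from the rules.

no error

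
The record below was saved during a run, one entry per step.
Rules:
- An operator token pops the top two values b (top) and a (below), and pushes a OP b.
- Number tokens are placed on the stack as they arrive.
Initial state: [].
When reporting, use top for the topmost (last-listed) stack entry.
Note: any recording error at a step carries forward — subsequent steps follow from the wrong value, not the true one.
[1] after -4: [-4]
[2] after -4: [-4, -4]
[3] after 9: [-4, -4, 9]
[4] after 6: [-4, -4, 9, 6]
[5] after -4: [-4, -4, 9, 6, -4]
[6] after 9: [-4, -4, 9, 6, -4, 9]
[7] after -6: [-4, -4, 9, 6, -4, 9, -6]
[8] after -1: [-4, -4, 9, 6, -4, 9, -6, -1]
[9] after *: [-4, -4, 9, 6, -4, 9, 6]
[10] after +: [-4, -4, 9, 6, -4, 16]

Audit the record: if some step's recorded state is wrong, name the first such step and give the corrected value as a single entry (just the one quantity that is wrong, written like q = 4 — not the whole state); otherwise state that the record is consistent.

step 1: push -4: top = -4 -> exactly as logged
step 2: push -4: top = -4 -> in agreement
step 3: push 9: top = 9 -> same as recorded
step 4: push 6: top = 6 -> exactly as logged
step 5: push -4: top = -4 -> checks out
step 6: push 9: top = 9 -> exactly as logged
step 7: push -6: top = -6 -> same as recorded
step 8: push -1: top = -1 -> consistent with the record
step 9: -6 * -1 = 6 -> exactly as logged
step 10: 9 + 6 = 15 -> not what was recorded
First incorrect step: 10; the correct value is top = 15.

step 10, top = 15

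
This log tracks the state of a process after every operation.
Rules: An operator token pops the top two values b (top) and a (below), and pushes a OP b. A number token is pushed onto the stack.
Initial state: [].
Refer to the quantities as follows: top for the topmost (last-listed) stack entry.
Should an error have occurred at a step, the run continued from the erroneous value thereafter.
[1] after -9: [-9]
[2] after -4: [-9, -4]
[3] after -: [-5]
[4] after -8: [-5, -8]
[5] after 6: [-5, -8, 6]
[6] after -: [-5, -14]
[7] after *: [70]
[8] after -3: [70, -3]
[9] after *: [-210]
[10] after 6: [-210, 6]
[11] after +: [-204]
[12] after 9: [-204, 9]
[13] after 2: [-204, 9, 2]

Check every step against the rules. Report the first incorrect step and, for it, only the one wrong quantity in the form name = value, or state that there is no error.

no error

step 1: push -9: top = -9 -> in agreement
step 2: push -4: top = -4 -> agrees with the log
step 3: -9 - -4 = -5 -> in agreement
step 4: push -8: top = -8 -> matches
step 5: push 6: top = 6 -> agrees with the log
step 6: -8 - 6 = -14 -> agrees with the log
step 7: -5 * -14 = 70 -> verified
step 8: push -3: top = -3 -> in agreement
step 9: 70 * -3 = -210 -> confirmed correct
step 10: push 6: top = 6 -> consistent with the log
step 11: -210 + 6 = -204 -> same as recorded
step 12: push 9: top = 9 -> same as recorded
step 13: push 2: top = 2 -> consistent with the log
Nothing is out of place; the run is error-free.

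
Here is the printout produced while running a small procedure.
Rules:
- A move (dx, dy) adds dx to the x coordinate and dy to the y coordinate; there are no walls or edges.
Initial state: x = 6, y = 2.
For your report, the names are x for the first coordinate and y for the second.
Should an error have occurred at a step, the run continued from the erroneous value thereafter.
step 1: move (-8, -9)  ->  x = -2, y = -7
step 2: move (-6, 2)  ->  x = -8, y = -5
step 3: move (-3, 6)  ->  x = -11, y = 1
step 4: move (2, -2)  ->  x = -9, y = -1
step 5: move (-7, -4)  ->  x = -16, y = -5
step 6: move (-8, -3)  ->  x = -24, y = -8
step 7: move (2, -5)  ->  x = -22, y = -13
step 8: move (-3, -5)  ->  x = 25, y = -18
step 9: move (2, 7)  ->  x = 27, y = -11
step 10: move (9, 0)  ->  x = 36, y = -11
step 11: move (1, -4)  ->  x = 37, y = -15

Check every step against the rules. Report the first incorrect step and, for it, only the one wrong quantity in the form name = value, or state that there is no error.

step 8, x = -25

step 1: x = 6 + (-8) = -2, y = 2 + (-9) = -7 -> verified
step 2: x = -2 + (-6) = -8, y = -7 + (2) = -5 -> agrees with the printout
step 3: x = -8 + (-3) = -11, y = -5 + (6) = 1 -> agrees with the printout
step 4: x = -11 + (2) = -9, y = 1 + (-2) = -1 -> exactly as logged
step 5: x = -9 + (-7) = -16, y = -1 + (-4) = -5 -> exactly as logged
step 6: x = -16 + (-8) = -24, y = -5 + (-3) = -8 -> exactly as logged
step 7: x = -24 + (2) = -22, y = -8 + (-5) = -13 -> agrees with the printout
step 8: x = -22 + (-3) = -25, y = -13 + (-5) = -18 -> the printout has a different value
First incorrect step: 8; the correct value is x = -25.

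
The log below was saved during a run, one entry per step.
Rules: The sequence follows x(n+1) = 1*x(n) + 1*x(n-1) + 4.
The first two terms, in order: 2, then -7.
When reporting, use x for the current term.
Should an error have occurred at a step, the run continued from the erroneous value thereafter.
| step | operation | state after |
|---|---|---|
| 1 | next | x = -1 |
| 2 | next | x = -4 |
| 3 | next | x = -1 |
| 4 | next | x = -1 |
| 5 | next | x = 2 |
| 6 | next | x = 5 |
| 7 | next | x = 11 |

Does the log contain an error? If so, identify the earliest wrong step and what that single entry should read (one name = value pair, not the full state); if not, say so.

Step 1: x = 1*(-7) + (1)*(2) + (4) = -1 — matches.
Step 2: x = 1*(-1) + (1)*(-7) + (4) = -4 — in agreement.
Step 3: x = 1*(-4) + (1)*(-1) + (4) = -1 — confirmed correct.
Step 4: x = 1*(-1) + (1)*(-4) + (4) = -1 — same as recorded.
Step 5: x = 1*(-1) + (1)*(-1) + (4) = 2 — same as recorded.
Step 6: x = 1*(2) + (1)*(-1) + (4) = 5 — matches.
Step 7: x = 1*(5) + (1)*(2) + (4) = 11 — agrees with the log.
Each recorded entry agrees with the recomputation.

no error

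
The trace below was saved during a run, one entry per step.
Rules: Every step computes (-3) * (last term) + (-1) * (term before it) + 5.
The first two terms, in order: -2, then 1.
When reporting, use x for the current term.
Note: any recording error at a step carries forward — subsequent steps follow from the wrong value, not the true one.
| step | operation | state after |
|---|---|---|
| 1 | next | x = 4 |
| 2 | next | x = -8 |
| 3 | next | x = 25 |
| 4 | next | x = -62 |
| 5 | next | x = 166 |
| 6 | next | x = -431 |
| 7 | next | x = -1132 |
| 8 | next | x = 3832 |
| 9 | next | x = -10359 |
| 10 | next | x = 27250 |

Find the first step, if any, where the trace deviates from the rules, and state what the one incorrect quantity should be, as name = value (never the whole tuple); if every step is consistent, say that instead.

Recomputing the run from the initial state:
step 1: x = 4
step 2: x = -8
step 3: x = 25
step 4: x = -62
step 5: x = 166
step 6: x = -431
step 7: x = 1132
step 8: x = -2960
step 9: x = 7753
step 10: x = -20294
The first disagreement with the trace is at step 7, where the value should be x = 1132.

step 7, x = 1132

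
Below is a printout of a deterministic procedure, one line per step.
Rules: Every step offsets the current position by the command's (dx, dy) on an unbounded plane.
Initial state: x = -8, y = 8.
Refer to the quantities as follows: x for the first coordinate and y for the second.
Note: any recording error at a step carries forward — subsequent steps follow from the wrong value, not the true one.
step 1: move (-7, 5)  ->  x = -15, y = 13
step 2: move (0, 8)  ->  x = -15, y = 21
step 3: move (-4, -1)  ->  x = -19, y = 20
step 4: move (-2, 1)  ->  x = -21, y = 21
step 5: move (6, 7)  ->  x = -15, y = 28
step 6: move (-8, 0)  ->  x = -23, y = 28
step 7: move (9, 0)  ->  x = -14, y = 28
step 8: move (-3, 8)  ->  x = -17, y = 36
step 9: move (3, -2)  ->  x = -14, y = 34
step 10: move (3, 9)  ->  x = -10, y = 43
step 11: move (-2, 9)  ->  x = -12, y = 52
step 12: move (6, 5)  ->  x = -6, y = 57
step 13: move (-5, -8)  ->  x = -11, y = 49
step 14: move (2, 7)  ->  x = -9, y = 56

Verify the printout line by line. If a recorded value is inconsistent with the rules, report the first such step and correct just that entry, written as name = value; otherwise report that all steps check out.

Step 1: x = -8 + (-7) = -15, y = 8 + (5) = 13 — verified.
Step 2: x = -15 + (0) = -15, y = 13 + (8) = 21 — agrees with the printout.
Step 3: x = -15 + (-4) = -19, y = 21 + (-1) = 20 — agrees with the printout.
Step 4: x = -19 + (-2) = -21, y = 20 + (1) = 21 — consistent with the printout.
Step 5: x = -21 + (6) = -15, y = 21 + (7) = 28 — consistent with the printout.
Step 6: x = -15 + (-8) = -23, y = 28 + (0) = 28 — verified.
Step 7: x = -23 + (9) = -14, y = 28 + (0) = 28 — verified.
Step 8: x = -14 + (-3) = -17, y = 28 + (8) = 36 — no discrepancy.
Step 9: x = -17 + (3) = -14, y = 36 + (-2) = 34 — no discrepancy.
Step 10: x = -14 + (3) = -11, y = 34 + (9) = 43 — the printout disagrees here.
Conclusion: step 10 carries the first error; the entry should be x = -11.

step 10, x = -11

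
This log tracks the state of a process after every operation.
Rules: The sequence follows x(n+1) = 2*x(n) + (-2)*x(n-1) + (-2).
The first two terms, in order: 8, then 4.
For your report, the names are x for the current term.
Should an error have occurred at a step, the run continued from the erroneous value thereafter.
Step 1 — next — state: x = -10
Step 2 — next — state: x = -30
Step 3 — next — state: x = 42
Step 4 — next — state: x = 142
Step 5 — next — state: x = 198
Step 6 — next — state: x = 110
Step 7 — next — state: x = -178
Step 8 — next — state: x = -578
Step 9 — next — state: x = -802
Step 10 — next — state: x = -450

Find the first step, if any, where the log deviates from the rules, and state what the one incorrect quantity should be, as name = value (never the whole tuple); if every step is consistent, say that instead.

step 3, x = -42

step 1: x = 2*(4) + (-2)*(8) + (-2) = -10 -> exactly as logged
step 2: x = 2*(-10) + (-2)*(4) + (-2) = -30 -> no discrepancy
step 3: x = 2*(-30) + (-2)*(-10) + (-2) = -42 -> the log has a different value
Conclusion: step 3 carries the first error; the entry should be x = -42.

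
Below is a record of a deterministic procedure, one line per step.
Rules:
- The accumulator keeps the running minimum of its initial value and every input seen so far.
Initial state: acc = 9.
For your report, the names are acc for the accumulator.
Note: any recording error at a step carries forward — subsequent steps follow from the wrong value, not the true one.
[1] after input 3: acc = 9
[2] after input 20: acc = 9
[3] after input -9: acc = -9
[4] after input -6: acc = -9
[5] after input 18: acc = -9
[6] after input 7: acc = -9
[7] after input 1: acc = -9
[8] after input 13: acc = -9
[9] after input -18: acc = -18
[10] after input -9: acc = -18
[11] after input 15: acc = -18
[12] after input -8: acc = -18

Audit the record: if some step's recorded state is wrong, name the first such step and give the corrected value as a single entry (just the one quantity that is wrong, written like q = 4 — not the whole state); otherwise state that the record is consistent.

step 1: acc = min(9, 3) = 3 -> this is not what the record shows
So the first discrepancy is step 1, where the right value is acc = 3.

step 1, acc = 3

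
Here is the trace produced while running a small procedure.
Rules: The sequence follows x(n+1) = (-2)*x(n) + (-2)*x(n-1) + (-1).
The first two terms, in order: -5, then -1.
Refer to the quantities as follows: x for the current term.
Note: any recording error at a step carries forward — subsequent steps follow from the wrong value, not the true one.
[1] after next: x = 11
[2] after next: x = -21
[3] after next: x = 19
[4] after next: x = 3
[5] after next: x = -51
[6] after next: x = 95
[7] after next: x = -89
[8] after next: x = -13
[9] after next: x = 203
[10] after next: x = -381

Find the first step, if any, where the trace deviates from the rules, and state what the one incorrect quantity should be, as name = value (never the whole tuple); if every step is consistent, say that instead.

step 5, x = -45

step 1: x = -2*(-1) + (-2)*(-5) + (-1) = 11 -> no discrepancy
step 2: x = -2*(11) + (-2)*(-1) + (-1) = -21 -> agrees with the trace
step 3: x = -2*(-21) + (-2)*(11) + (-1) = 19 -> exactly as logged
step 4: x = -2*(19) + (-2)*(-21) + (-1) = 3 -> exactly as logged
step 5: x = -2*(3) + (-2)*(19) + (-1) = -45 -> the recorded entry deviates here
Step 5 is the first one off; corrected, x = -45.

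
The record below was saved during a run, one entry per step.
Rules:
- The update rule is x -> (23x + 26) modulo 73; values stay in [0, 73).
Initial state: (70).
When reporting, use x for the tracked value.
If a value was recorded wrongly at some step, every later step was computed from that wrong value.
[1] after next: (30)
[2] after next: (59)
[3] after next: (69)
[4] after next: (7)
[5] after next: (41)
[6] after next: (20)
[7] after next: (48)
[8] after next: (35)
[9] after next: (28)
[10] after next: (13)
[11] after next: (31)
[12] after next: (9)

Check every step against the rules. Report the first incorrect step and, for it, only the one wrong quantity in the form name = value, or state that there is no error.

step 11, x = 33

Recomputing the run from the initial state:
step 1: x = 30
step 2: x = 59
step 3: x = 69
step 4: x = 7
step 5: x = 41
step 6: x = 20
step 7: x = 48
step 8: x = 35
step 9: x = 28
step 10: x = 13
step 11: x = 33
step 12: x = 55
The first disagreement with the record is at step 11, where the value should be x = 33.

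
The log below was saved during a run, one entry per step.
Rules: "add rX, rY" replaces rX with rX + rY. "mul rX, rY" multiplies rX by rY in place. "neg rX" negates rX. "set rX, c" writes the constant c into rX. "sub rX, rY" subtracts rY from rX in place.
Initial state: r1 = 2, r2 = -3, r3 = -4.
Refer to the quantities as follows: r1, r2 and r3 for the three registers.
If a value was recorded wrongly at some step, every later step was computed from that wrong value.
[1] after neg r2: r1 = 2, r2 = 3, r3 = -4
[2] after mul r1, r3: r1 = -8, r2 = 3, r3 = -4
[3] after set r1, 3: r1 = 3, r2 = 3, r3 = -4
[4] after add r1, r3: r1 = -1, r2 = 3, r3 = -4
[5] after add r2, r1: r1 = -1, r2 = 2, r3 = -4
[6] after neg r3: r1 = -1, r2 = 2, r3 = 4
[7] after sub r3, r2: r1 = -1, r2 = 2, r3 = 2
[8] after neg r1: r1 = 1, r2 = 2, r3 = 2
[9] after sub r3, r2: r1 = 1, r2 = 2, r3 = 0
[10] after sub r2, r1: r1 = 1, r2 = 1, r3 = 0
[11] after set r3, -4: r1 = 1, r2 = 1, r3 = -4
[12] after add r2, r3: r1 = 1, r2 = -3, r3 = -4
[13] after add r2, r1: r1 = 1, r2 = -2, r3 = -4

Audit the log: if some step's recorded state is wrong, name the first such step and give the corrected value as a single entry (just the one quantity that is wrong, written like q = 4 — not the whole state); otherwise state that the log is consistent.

step 1: r2 = -(-3) = 3 -> matches
step 2: r1 = 2 * -4 = -8 -> checks out
step 3: r1 = 3 -> agrees with the log
step 4: r1 = 3 + -4 = -1 -> consistent with the log
step 5: r2 = 3 + -1 = 2 -> checks out
step 6: r3 = -(-4) = 4 -> matches
step 7: r3 = 4 - 2 = 2 -> no discrepancy
step 8: r1 = -(-1) = 1 -> matches
step 9: r3 = 2 - 2 = 0 -> agrees with the log
step 10: r2 = 2 - 1 = 1 -> verified
step 11: r3 = -4 -> no discrepancy
step 12: r2 = 1 + -4 = -3 -> agrees with the log
step 13: r2 = -3 + 1 = -2 -> matches
The recomputation confirms every line.

no error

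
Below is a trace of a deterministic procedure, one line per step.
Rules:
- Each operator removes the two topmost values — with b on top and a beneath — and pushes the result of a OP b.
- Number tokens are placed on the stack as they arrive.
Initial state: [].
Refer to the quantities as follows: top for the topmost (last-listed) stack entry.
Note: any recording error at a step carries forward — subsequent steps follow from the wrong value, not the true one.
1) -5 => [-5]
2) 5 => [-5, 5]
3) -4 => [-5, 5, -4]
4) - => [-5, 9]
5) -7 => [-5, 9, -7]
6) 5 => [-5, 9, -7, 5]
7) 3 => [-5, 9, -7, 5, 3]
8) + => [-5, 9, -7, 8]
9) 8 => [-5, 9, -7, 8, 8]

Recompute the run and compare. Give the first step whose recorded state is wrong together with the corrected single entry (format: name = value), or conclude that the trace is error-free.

no error

1. push -5: top = -5 (exactly as logged)
2. push 5: top = 5 (consistent with the trace)
3. push -4: top = -4 (checks out)
4. 5 - -4 = 9 (confirmed correct)
5. push -7: top = -7 (consistent with the trace)
6. push 5: top = 5 (exactly as logged)
7. push 3: top = 3 (in agreement)
8. 5 + 3 = 8 (agrees with the trace)
9. push 8: top = 8 (same as recorded)
Every step is consistent.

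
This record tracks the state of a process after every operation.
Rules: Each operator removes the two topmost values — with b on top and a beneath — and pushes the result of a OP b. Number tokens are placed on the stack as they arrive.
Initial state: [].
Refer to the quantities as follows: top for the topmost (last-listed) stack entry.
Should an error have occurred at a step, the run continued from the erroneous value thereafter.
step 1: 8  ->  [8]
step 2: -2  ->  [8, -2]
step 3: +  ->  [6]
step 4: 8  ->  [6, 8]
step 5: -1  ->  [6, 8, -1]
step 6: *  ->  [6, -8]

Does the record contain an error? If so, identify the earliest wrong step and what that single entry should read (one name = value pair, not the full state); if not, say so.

no error

1. push 8: top = 8 (same as recorded)
2. push -2: top = -2 (verified)
3. 8 + -2 = 6 (confirmed correct)
4. push 8: top = 8 (consistent with the record)
5. push -1: top = -1 (matches)
6. 8 * -1 = -8 (consistent with the record)
All steps check out; nothing to correct.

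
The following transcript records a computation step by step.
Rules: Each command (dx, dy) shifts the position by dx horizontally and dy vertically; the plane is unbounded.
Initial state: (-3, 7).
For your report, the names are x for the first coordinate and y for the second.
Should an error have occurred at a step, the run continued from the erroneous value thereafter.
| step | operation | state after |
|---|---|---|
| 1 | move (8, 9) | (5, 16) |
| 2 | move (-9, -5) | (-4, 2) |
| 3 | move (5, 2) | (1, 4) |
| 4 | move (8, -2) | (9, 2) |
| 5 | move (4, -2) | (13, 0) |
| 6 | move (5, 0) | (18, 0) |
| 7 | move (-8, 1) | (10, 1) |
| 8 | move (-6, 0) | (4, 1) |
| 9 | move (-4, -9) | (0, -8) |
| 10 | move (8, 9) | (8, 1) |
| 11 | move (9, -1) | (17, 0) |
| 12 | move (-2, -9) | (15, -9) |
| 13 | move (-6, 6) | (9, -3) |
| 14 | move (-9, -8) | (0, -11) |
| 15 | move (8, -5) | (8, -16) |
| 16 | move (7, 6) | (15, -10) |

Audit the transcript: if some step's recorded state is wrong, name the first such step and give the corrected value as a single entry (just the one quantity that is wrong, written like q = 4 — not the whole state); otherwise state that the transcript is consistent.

1. x = -3 + (8) = 5, y = 7 + (9) = 16 (same as recorded)
2. x = 5 + (-9) = -4, y = 16 + (-5) = 11 (a discrepancy with the transcript)
The audit stops at step 2: the recorded entry is wrong and should be y = 11.

step 2, y = 11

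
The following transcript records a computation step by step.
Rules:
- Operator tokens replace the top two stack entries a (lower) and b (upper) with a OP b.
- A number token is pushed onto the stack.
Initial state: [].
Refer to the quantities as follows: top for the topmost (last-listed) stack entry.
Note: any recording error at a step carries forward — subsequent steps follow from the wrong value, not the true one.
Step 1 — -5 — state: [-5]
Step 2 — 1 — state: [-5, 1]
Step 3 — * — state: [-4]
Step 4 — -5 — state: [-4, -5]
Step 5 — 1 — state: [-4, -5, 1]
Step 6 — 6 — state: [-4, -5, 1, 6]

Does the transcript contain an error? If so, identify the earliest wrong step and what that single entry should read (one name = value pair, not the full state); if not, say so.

Step 1: push -5: top = -5 — verified.
Step 2: push 1: top = 1 — consistent with the transcript.
Step 3: -5 * 1 = -5 — this is not what the transcript shows.
First incorrect step: 3; the correct value is top = -5.

step 3, top = -5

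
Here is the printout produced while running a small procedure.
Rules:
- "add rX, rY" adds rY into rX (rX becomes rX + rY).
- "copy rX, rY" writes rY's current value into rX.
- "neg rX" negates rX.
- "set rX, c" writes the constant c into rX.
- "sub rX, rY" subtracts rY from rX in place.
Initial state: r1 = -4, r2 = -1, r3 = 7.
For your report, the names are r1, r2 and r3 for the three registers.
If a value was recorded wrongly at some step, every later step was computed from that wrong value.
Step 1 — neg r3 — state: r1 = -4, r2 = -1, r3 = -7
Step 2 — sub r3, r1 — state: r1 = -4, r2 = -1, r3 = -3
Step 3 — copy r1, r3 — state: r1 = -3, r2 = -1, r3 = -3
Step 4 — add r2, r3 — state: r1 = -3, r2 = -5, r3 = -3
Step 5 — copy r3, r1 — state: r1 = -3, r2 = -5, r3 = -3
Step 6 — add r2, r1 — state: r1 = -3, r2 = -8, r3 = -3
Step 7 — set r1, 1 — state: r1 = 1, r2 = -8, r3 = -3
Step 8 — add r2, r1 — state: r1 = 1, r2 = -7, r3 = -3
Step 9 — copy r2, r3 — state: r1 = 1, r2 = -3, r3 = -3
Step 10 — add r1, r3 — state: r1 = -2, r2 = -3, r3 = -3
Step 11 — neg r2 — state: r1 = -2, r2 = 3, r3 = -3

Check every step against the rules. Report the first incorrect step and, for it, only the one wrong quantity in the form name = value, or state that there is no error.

step 4, r2 = -4

1. r3 = -(7) = -7 (same as recorded)
2. r3 = -7 - -4 = -3 (no discrepancy)
3. r1 = -3 (confirmed correct)
4. r2 = -1 + -3 = -4 (not what was recorded)
That makes step 4 the first incorrect line — r2 = -4 is what it should show.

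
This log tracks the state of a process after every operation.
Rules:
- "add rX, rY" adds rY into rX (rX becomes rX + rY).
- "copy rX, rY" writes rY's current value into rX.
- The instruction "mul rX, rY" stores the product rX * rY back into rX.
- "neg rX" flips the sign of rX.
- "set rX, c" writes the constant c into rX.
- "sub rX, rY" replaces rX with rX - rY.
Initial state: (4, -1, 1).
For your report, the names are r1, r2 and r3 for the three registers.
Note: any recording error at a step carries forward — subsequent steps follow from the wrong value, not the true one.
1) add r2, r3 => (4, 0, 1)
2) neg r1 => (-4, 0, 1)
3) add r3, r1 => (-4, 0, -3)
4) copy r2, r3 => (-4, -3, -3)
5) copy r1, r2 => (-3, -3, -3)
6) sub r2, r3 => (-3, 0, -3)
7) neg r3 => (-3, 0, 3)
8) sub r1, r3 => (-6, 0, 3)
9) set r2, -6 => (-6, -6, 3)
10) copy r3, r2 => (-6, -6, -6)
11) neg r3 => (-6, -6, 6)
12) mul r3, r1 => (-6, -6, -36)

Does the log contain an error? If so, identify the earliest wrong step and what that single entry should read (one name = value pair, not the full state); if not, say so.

no error

Recomputing the run from the initial state:
step 1: r1 = 4, r2 = 0, r3 = 1
step 2: r1 = -4, r2 = 0, r3 = 1
step 3: r1 = -4, r2 = 0, r3 = -3
step 4: r1 = -4, r2 = -3, r3 = -3
step 5: r1 = -3, r2 = -3, r3 = -3
step 6: r1 = -3, r2 = 0, r3 = -3
step 7: r1 = -3, r2 = 0, r3 = 3
step 8: r1 = -6, r2 = 0, r3 = 3
step 9: r1 = -6, r2 = -6, r3 = 3
step 10: r1 = -6, r2 = -6, r3 = -6
step 11: r1 = -6, r2 = -6, r3 = 6
step 12: r1 = -6, r2 = -6, r3 = -36
This matches the log at every step.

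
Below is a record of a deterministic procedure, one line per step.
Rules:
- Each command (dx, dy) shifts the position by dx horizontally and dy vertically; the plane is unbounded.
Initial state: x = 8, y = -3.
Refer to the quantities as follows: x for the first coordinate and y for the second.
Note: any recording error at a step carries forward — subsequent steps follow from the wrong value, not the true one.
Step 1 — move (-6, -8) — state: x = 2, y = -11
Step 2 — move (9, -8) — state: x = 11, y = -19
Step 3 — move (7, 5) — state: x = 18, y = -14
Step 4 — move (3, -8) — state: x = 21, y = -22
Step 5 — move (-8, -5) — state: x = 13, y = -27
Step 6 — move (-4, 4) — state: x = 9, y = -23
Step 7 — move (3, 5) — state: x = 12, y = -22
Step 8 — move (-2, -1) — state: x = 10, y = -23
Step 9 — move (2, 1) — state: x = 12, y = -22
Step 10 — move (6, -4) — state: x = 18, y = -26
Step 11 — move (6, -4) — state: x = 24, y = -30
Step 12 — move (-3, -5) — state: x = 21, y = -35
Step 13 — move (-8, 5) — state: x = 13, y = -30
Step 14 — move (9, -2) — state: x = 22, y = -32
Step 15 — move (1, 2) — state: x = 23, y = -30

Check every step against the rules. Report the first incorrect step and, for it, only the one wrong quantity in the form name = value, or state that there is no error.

Recomputing the run from the initial state:
step 1: x = 2, y = -11
step 2: x = 11, y = -19
step 3: x = 18, y = -14
step 4: x = 21, y = -22
step 5: x = 13, y = -27
step 6: x = 9, y = -23
step 7: x = 12, y = -18
step 8: x = 10, y = -19
step 9: x = 12, y = -18
step 10: x = 18, y = -22
step 11: x = 24, y = -26
step 12: x = 21, y = -31
step 13: x = 13, y = -26
step 14: x = 22, y = -28
step 15: x = 23, y = -26
The first disagreement with the record is at step 7, where the value should be y = -18.

step 7, y = -18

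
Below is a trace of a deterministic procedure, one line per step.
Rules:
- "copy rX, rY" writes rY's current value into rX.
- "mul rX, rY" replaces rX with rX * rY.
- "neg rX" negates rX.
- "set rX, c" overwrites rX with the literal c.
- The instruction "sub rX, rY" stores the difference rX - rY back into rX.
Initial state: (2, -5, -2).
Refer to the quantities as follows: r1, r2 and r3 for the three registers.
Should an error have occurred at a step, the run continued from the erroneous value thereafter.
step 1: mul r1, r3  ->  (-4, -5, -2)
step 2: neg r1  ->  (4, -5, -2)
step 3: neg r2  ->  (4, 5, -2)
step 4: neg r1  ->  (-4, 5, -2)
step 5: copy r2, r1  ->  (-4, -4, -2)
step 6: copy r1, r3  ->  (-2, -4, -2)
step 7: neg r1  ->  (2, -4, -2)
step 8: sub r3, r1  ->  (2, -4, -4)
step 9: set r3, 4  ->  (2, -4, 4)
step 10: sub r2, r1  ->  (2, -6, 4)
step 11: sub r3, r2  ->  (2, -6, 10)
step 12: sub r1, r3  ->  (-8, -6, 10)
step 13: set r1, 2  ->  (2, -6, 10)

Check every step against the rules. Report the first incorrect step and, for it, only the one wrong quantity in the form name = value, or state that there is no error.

1. r1 = 2 * -2 = -4 (consistent with the trace)
2. r1 = -(-4) = 4 (consistent with the trace)
3. r2 = -(-5) = 5 (checks out)
4. r1 = -(4) = -4 (agrees with the trace)
5. r2 = -4 (no discrepancy)
6. r1 = -2 (consistent with the trace)
7. r1 = -(-2) = 2 (checks out)
8. r3 = -2 - 2 = -4 (no discrepancy)
9. r3 = 4 (same as recorded)
10. r2 = -4 - 2 = -6 (checks out)
11. r3 = 4 - -6 = 10 (agrees with the trace)
12. r1 = 2 - 10 = -8 (confirmed correct)
13. r1 = 2 (consistent with the trace)
Each recorded entry agrees with the recomputation.

no error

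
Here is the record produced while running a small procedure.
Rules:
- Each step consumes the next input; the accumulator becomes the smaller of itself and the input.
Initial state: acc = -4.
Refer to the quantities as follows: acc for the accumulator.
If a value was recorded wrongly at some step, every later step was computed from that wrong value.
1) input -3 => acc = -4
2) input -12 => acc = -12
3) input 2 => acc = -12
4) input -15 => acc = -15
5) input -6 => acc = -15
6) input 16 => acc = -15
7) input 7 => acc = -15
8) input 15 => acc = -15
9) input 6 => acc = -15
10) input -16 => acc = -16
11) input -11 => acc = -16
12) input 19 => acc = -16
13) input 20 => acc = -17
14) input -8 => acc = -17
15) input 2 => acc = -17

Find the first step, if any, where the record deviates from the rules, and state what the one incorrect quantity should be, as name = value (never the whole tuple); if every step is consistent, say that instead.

Recomputing the run from the initial state:
step 1: acc = -4
step 2: acc = -12
step 3: acc = -12
step 4: acc = -15
step 5: acc = -15
step 6: acc = -15
step 7: acc = -15
step 8: acc = -15
step 9: acc = -15
step 10: acc = -16
step 11: acc = -16
step 12: acc = -16
step 13: acc = -16
step 14: acc = -16
step 15: acc = -16
The first disagreement with the record is at step 13, where the value should be acc = -16.

step 13, acc = -16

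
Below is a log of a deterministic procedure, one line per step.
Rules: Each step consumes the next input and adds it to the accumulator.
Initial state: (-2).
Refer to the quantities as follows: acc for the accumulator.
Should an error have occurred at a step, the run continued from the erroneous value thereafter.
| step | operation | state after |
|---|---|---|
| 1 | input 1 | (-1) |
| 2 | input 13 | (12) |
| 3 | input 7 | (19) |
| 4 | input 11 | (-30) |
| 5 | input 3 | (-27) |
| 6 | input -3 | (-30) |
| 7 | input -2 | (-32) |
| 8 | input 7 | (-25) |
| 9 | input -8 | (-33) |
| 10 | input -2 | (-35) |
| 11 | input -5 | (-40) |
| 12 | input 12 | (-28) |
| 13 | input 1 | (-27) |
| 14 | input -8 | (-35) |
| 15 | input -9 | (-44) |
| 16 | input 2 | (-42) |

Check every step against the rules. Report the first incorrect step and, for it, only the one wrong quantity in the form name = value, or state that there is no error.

step 1: acc = -2 + 1 = -1 -> exactly as logged
step 2: acc = -1 + 13 = 12 -> matches
step 3: acc = 12 + 7 = 19 -> exactly as logged
step 4: acc = 19 + 11 = 30 -> the log has a different value
The earliest wrong entry is at step 4: it should read acc = 30.

step 4, acc = 30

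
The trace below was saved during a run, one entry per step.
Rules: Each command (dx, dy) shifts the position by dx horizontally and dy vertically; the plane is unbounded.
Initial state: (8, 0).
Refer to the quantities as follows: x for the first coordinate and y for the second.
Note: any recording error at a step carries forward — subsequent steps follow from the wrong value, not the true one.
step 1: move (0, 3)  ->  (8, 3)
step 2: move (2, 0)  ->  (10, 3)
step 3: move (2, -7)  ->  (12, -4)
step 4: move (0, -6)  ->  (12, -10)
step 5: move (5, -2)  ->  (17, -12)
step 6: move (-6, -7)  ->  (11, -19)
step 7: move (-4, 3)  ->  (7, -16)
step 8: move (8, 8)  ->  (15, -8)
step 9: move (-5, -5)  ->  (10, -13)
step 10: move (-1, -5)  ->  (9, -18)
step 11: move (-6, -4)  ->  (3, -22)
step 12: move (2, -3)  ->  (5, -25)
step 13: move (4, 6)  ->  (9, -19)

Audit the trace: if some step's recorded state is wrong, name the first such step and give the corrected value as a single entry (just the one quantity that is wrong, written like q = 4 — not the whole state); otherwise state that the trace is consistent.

no error

Recomputing the run from the initial state:
step 1: x = 8, y = 3
step 2: x = 10, y = 3
step 3: x = 12, y = -4
step 4: x = 12, y = -10
step 5: x = 17, y = -12
step 6: x = 11, y = -19
step 7: x = 7, y = -16
step 8: x = 15, y = -8
step 9: x = 10, y = -13
step 10: x = 9, y = -18
step 11: x = 3, y = -22
step 12: x = 5, y = -25
step 13: x = 9, y = -19
This matches the trace at every step.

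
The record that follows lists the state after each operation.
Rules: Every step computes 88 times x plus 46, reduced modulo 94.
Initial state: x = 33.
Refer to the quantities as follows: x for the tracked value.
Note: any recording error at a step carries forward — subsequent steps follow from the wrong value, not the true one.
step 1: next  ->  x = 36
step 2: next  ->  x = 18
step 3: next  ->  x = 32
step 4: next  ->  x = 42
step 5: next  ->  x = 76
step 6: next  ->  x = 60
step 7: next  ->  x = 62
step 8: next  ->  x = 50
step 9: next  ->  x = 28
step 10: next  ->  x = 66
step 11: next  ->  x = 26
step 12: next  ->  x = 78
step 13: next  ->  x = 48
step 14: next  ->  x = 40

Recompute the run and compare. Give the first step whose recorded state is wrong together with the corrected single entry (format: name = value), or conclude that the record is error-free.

no error

1. x = (88*33 + 46) mod 94 = 36 (matches)
2. x = (88*36 + 46) mod 94 = 18 (consistent with the record)
3. x = (88*18 + 46) mod 94 = 32 (checks out)
4. x = (88*32 + 46) mod 94 = 42 (verified)
5. x = (88*42 + 46) mod 94 = 76 (consistent with the record)
6. x = (88*76 + 46) mod 94 = 60 (confirmed correct)
7. x = (88*60 + 46) mod 94 = 62 (exactly as logged)
8. x = (88*62 + 46) mod 94 = 50 (confirmed correct)
9. x = (88*50 + 46) mod 94 = 28 (in agreement)
10. x = (88*28 + 46) mod 94 = 66 (same as recorded)
11. x = (88*66 + 46) mod 94 = 26 (in agreement)
12. x = (88*26 + 46) mod 94 = 78 (agrees with the record)
13. x = (88*78 + 46) mod 94 = 48 (verified)
14. x = (88*48 + 46) mod 94 = 40 (no discrepancy)
Every step is consistent.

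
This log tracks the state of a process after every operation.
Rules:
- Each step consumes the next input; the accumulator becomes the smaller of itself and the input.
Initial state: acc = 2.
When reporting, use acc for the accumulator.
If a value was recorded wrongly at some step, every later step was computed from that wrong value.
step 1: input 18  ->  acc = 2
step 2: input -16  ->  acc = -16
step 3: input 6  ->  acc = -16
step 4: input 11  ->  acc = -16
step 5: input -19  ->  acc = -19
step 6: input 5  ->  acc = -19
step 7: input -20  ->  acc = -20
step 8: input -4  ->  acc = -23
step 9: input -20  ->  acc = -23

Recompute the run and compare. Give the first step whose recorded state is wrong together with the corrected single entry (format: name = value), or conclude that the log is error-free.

step 8, acc = -20

Recomputing the run from the initial state:
step 1: acc = 2
step 2: acc = -16
step 3: acc = -16
step 4: acc = -16
step 5: acc = -19
step 6: acc = -19
step 7: acc = -20
step 8: acc = -20
step 9: acc = -20
The first disagreement with the log is at step 8, where the value should be acc = -20.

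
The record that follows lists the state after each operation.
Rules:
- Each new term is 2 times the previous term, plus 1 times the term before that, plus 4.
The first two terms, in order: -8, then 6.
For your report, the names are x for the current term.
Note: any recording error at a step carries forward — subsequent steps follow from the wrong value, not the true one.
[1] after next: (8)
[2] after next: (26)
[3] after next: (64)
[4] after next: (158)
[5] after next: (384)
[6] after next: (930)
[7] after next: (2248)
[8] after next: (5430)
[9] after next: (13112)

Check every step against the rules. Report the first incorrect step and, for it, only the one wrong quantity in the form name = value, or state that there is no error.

1. x = 2*(6) + (1)*(-8) + (4) = 8 (matches)
2. x = 2*(8) + (1)*(6) + (4) = 26 (verified)
3. x = 2*(26) + (1)*(8) + (4) = 64 (in agreement)
4. x = 2*(64) + (1)*(26) + (4) = 158 (confirmed correct)
5. x = 2*(158) + (1)*(64) + (4) = 384 (verified)
6. x = 2*(384) + (1)*(158) + (4) = 930 (confirmed correct)
7. x = 2*(930) + (1)*(384) + (4) = 2248 (no discrepancy)
8. x = 2*(2248) + (1)*(930) + (4) = 5430 (consistent with the record)
9. x = 2*(5430) + (1)*(2248) + (4) = 13112 (matches)
No step deviates from the rules.

no error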